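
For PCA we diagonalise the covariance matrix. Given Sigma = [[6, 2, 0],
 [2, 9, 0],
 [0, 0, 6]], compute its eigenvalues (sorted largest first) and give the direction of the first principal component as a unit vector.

Step 1 — characteristic polynomial p(λ) = det(λI - Sigma) = λ³ - tr·λ² + c_1·λ - det, where tr = trace, c_1 = sum of the principal 2×2 minors, det = det(Sigma):
  tr = 6 + 9 + 6 = 21,
  c_1 = (6·9 - (2)²) + (6·6 - (0)²) + (9·6 - (0)²) = 50 + 36 + 54 = 140,
  det = 6·(9·6 - (0)²) - (2)·((2)·6 - (0)·(0)) + (0)·((2)·(0) - 9·(0)) = 6·(54) - (2)·(12) + (0)·(0) = 300.
  So p(λ) = λ³ - 21λ² + 140λ - 300.
Step 2 — look for an integer root (rational root theorem: any rational root is an integer divisor of 300). Testing λ = 5:
  p(5) = 125 - 525 + 700 - 300 = 0  ✓
  Dividing out (λ - 5): p(λ) = (λ - 5)(λ² - 16λ + 60).
Step 3 — remaining eigenvalues from the quadratic λ² - 16λ + 60 = 0:
  Δ = 16² - 4·60 = 256 - 240 = 16,  λ = (16 ± √16)/2 = (16 ± 4)/2 = 10 or 6.
  Sorted: λ_1 = 10,  λ_2 = 6,  λ_3 = 5  (check: sum = 21 = tr ✓).

Step 4 — unit eigenvector for λ_1 = 10: v spans the null space of (Sigma - λ_1 I), whose rows are
  r_1 = (-4, 2, 0),  r_2 = (2, -1, 0),  r_3 = (0, 0, -4).
  v is orthogonal to every row, so take v ∝ r_1 × r_3 = ((2)·(-4) - (0)·(0), (0)·(0) - (-4)·(-4), (-4)·(0) - (2)·(0)) = (-8, -16, 0).
  Rescale (divide by 8; multiply by -1 so the first nonzero entry is positive): u = (1, 2, 0).
  ||u|| = √((1)² + (2)² + (0)²) = √(5) ≈ 2.2361,  v_1 = u/||u|| ≈ (0.4472, 0.8944, 0) (||v_1|| = 1).

λ_1 = 10,  λ_2 = 6,  λ_3 = 5;  v_1 ≈ (0.4472, 0.8944, 0)


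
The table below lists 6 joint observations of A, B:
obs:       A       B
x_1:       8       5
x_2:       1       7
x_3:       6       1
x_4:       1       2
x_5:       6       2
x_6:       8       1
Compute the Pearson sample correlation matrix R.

Step 1 — column means:
  mean(A) = (8 + 1 + 6 + 1 + 6 + 8) / 6 = 30/6 = 5
  mean(B) = (5 + 7 + 1 + 2 + 2 + 1) / 6 = 18/6 = 3

Step 2 — sample variances and covariances s[i,j] = (1/(n-1)) · Σ_k (x_{k,i} - mean_i) · (x_{k,j} - mean_j), with n-1 = 5:
  s[A,A] = ((3)·(3) + (-4)·(-4) + (1)·(1) + (-4)·(-4) + (1)·(1) + (3)·(3)) / 5 = 52/5 = 10.4
  s[A,B] = ((3)·(2) + (-4)·(4) + (1)·(-2) + (-4)·(-1) + (1)·(-1) + (3)·(-2)) / 5 = -15/5 = -3
  s[B,B] = ((2)·(2) + (4)·(4) + (-2)·(-2) + (-1)·(-1) + (-1)·(-1) + (-2)·(-2)) / 5 = 30/5 = 6
  Sample standard deviations s_i = √(s[i,i]):
  s(A) = √(10.4) = 3.2249
  s(B) = √(6) = 2.4495

Step 3 — r_{ij} = s_{ij} / (s_i · s_j):
  r[A,A] = 1 (diagonal).
  r[A,B] = -3 / (3.2249 · 2.4495) = -3 / 7.8994 = -0.3798
  r[B,B] = 1 (diagonal).

R is symmetric with unit diagonal. Assembling:

R = [[1, -0.3798],
 [-0.3798, 1]]


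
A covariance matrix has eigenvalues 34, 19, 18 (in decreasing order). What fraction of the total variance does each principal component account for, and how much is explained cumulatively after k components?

Step 1 — total variance = trace(Sigma) = Σ λ_i = 34 + 19 + 18 = 71.

Step 2 — fraction explained by component i = λ_i / Σ λ:
  PC1: 34/71 = 0.4789
  PC2: 19/71 = 0.2676
  PC3: 18/71 = 0.2535

Step 3 — cumulative fraction after k components = (λ_1 + ... + λ_k) / Σ λ:
  k = 1: 34/71 = 0.4789
  k = 2: (34 + 19)/71 = 53/71 = 0.7465
  k = 3: (34 + 19 + 18)/71 = 71/71 = 1

Summary (fraction, with percent):

explained: PC1 0.4789 (47.89%), PC2 0.2676 (26.76%), PC3 0.2535 (25.35%);  cumulative: 0.4789, 0.7465, 1


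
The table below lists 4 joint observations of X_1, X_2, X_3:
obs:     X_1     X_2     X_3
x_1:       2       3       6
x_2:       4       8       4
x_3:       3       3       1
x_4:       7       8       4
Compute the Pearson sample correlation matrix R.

Step 1 — column means:
  mean(X_1) = (2 + 4 + 3 + 7) / 4 = 16/4 = 4
  mean(X_2) = (3 + 8 + 3 + 8) / 4 = 22/4 = 5.5
  mean(X_3) = (6 + 4 + 1 + 4) / 4 = 15/4 = 3.75

Step 2 — sample variances and covariances s[i,j] = (1/(n-1)) · Σ_k (x_{k,i} - mean_i) · (x_{k,j} - mean_j), with n-1 = 3:
  s[X_1,X_1] = ((-2)·(-2) + (0)·(0) + (-1)·(-1) + (3)·(3)) / 3 = 14/3 = 4.6667
  s[X_1,X_2] = ((-2)·(-2.5) + (0)·(2.5) + (-1)·(-2.5) + (3)·(2.5)) / 3 = 15/3 = 5
  s[X_1,X_3] = ((-2)·(2.25) + (0)·(0.25) + (-1)·(-2.75) + (3)·(0.25)) / 3 = -1/3 = -0.3333
  s[X_2,X_2] = ((-2.5)·(-2.5) + (2.5)·(2.5) + (-2.5)·(-2.5) + (2.5)·(2.5)) / 3 = 25/3 = 8.3333
  s[X_2,X_3] = ((-2.5)·(2.25) + (2.5)·(0.25) + (-2.5)·(-2.75) + (2.5)·(0.25)) / 3 = 2.5/3 = 0.8333
  s[X_3,X_3] = ((2.25)·(2.25) + (0.25)·(0.25) + (-2.75)·(-2.75) + (0.25)·(0.25)) / 3 = 12.75/3 = 4.25
  Sample standard deviations s_i = √(s[i,i]):
  s(X_1) = √(4.6667) = 2.1602
  s(X_2) = √(8.3333) = 2.8868
  s(X_3) = √(4.25) = 2.0616

Step 3 — r_{ij} = s_{ij} / (s_i · s_j):
  r[X_1,X_1] = 1 (diagonal).
  r[X_1,X_2] = 5 / (2.1602 · 2.8868) = 5 / 6.2361 = 0.8018
  r[X_1,X_3] = -0.3333 / (2.1602 · 2.0616) = -0.3333 / 4.4535 = -0.0748
  r[X_2,X_2] = 1 (diagonal).
  r[X_2,X_3] = 0.8333 / (2.8868 · 2.0616) = 0.8333 / 5.9512 = 0.14
  r[X_3,X_3] = 1 (diagonal).

R is symmetric with unit diagonal. Assembling:

R = [[1, 0.8018, -0.0748],
 [0.8018, 1, 0.14],
 [-0.0748, 0.14, 1]]


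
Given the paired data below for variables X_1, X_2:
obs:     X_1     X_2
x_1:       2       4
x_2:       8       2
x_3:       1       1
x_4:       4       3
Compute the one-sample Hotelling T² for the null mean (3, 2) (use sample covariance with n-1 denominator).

Step 1 — sample mean vector:
  mean(X_1) = (2 + 8 + 1 + 4) / 4 = 15/4 = 3.75
  mean(X_2) = (4 + 2 + 1 + 3) / 4 = 10/4 = 2.5
  x̄ = (3.75, 2.5),  deviation x̄ - mu_0 = (3.75, 2.5) - (3, 2) = (0.75, 0.5).

Step 2 — sample covariance matrix, S[i,j] = (1/(n-1)) · Σ_k (x_{k,i} - mean_i) · (x_{k,j} - mean_j), divisor n-1 = 3:
  S[X_1,X_1] = ((-1.75)·(-1.75) + (4.25)·(4.25) + (-2.75)·(-2.75) + (0.25)·(0.25)) / 3 = 28.75/3 = 9.5833
  S[X_1,X_2] = ((-1.75)·(1.5) + (4.25)·(-0.5) + (-2.75)·(-1.5) + (0.25)·(0.5)) / 3 = -0.5/3 = -0.1667
  S[X_2,X_2] = ((1.5)·(1.5) + (-0.5)·(-0.5) + (-1.5)·(-1.5) + (0.5)·(0.5)) / 3 = 5/3 = 1.6667
  S = [[9.5833, -0.1667],
 [-0.1667, 1.6667]].

Step 3 — invert S. det(S) = 9.5833·1.6667 - (-0.1667)² = 15.9444.
  S^{-1} = (1/det) · [[d, -b], [-b, a]] = [[0.1045, 0.0105],
 [0.0105, 0.601]].

Step 4 — quadratic form (x̄ - mu_0)^T · S^{-1} · (x̄ - mu_0):
  S^{-1} · (x̄ - mu_0) = (0.0836, 0.3084),
  (x̄ - mu_0)^T · [...] = (0.75)·(0.0836) + (0.5)·(0.3084) = 0.2169.

Step 5 — scale by n: T² = 4 · 0.2169 = 0.8676.

T² ≈ 0.8676


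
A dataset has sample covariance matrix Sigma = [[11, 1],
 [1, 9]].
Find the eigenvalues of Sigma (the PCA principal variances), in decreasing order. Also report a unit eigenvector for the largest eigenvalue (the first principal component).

Step 1 — characteristic polynomial of 2×2 Sigma:
  det(Sigma - λI) = λ² - trace · λ + det = 0.
  trace = 11 + 9 = 20, det = 11·9 - (1)² = 98.
Step 2 — discriminant:
  Δ = trace² - 4·det = 400 - 392 = 8.
Step 3 — eigenvalues:
  λ = (trace ± √Δ)/2 = (20 ± 2.8284)/2,
  λ_1 = 11.4142,  λ_2 = 8.5858.

Step 4 — unit eigenvector for λ_1: solve (Sigma - λ_1 I)v = 0. First row:
  (11 - 11.4142)·v_x + (1)·v_y = 0, i.e. (-0.4142)·v_x + (1)·v_y = 0,
  so v ∝ (b, λ_1 - a) = (1, 0.4142) = u.
  ||u|| = √((1)² + (0.4142)²) = √(1.1716) ≈ 1.0824,
  v_1 = u/||u|| ≈ (0.9239, 0.3827) (||v_1|| = 1).

λ_1 = 11.4142,  λ_2 = 8.5858;  v_1 ≈ (0.9239, 0.3827)


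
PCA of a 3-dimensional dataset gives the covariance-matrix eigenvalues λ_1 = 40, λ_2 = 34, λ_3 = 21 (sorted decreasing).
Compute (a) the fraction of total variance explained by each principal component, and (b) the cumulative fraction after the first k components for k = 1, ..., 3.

Step 1 — total variance = trace(Sigma) = Σ λ_i = 40 + 34 + 21 = 95.

Step 2 — fraction explained by component i = λ_i / Σ λ:
  PC1: 40/95 = 0.4211
  PC2: 34/95 = 0.3579
  PC3: 21/95 = 0.2211

Step 3 — cumulative fraction after k components = (λ_1 + ... + λ_k) / Σ λ:
  k = 1: 40/95 = 0.4211
  k = 2: (40 + 34)/95 = 74/95 = 0.7789
  k = 3: (40 + 34 + 21)/95 = 95/95 = 1

Summary (fraction, with percent):

explained: PC1 0.4211 (42.11%), PC2 0.3579 (35.79%), PC3 0.2211 (22.11%);  cumulative: 0.4211, 0.7789, 1


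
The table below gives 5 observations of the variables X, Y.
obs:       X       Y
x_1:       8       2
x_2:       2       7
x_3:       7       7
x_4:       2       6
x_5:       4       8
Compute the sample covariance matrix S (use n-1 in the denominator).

Step 1 — column means:
  mean(X) = (8 + 2 + 7 + 2 + 4) / 5 = 23/5 = 4.6
  mean(Y) = (2 + 7 + 7 + 6 + 8) / 5 = 30/5 = 6

Step 2 — sample covariance S[i,j] = (1/(n-1)) · Σ_k (x_{k,i} - mean_i) · (x_{k,j} - mean_j), with n-1 = 4.
  S[X,X] = ((3.4)·(3.4) + (-2.6)·(-2.6) + (2.4)·(2.4) + (-2.6)·(-2.6) + (-0.6)·(-0.6)) / 4 = 31.2/4 = 7.8
  S[X,Y] = ((3.4)·(-4) + (-2.6)·(1) + (2.4)·(1) + (-2.6)·(0) + (-0.6)·(2)) / 4 = -15/4 = -3.75
  S[Y,Y] = ((-4)·(-4) + (1)·(1) + (1)·(1) + (0)·(0) + (2)·(2)) / 4 = 22/4 = 5.5

S is symmetric (S[j,i] = S[i,j]). Assembling:

S = [[7.8, -3.75],
 [-3.75, 5.5]]


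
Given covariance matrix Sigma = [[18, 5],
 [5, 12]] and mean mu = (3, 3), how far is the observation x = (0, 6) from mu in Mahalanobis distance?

Step 1 — centre the observation: (x - mu) = (-3, 3).

Step 2 — invert Sigma. det(Sigma) = 18·12 - (5)² = 191.
  Sigma^{-1} = (1/det) · [[d, -b], [-b, a]] = [[0.0628, -0.0262],
 [-0.0262, 0.0942]].

Step 3 — form the quadratic (x - mu)^T · Sigma^{-1} · (x - mu):
  Sigma^{-1} · (x - mu) = (-0.267, 0.3613).
  (x - mu)^T · [Sigma^{-1} · (x - mu)] = (-3)·(-0.267) + (3)·(0.3613) = 1.8848.

Step 4 — take square root: d = √(1.8848) ≈ 1.3729.

d(x, mu) = √(1.8848) ≈ 1.3729


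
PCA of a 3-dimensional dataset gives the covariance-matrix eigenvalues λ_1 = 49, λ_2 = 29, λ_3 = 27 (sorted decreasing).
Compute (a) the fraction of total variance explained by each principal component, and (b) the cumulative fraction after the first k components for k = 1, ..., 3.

Step 1 — total variance = trace(Sigma) = Σ λ_i = 49 + 29 + 27 = 105.

Step 2 — fraction explained by component i = λ_i / Σ λ:
  PC1: 49/105 = 0.4667
  PC2: 29/105 = 0.2762
  PC3: 27/105 = 0.2571

Step 3 — cumulative fraction after k components = (λ_1 + ... + λ_k) / Σ λ:
  k = 1: 49/105 = 0.4667
  k = 2: (49 + 29)/105 = 78/105 = 0.7429
  k = 3: (49 + 29 + 27)/105 = 105/105 = 1

Summary (fraction, with percent):

explained: PC1 0.4667 (46.67%), PC2 0.2762 (27.62%), PC3 0.2571 (25.71%);  cumulative: 0.4667, 0.7429, 1


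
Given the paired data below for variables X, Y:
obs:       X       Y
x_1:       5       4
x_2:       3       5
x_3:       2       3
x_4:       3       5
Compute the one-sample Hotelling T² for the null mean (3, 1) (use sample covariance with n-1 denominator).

Step 1 — sample mean vector:
  mean(X) = (5 + 3 + 2 + 3) / 4 = 13/4 = 3.25
  mean(Y) = (4 + 5 + 3 + 5) / 4 = 17/4 = 4.25
  x̄ = (3.25, 4.25),  deviation x̄ - mu_0 = (3.25, 4.25) - (3, 1) = (0.25, 3.25).

Step 2 — sample covariance matrix, S[i,j] = (1/(n-1)) · Σ_k (x_{k,i} - mean_i) · (x_{k,j} - mean_j), divisor n-1 = 3:
  S[X,X] = ((1.75)·(1.75) + (-0.25)·(-0.25) + (-1.25)·(-1.25) + (-0.25)·(-0.25)) / 3 = 4.75/3 = 1.5833
  S[X,Y] = ((1.75)·(-0.25) + (-0.25)·(0.75) + (-1.25)·(-1.25) + (-0.25)·(0.75)) / 3 = 0.75/3 = 0.25
  S[Y,Y] = ((-0.25)·(-0.25) + (0.75)·(0.75) + (-1.25)·(-1.25) + (0.75)·(0.75)) / 3 = 2.75/3 = 0.9167
  S = [[1.5833, 0.25],
 [0.25, 0.9167]].

Step 3 — invert S. det(S) = 1.5833·0.9167 - (0.25)² = 1.3889.
  S^{-1} = (1/det) · [[d, -b], [-b, a]] = [[0.66, -0.18],
 [-0.18, 1.14]].

Step 4 — quadratic form (x̄ - mu_0)^T · S^{-1} · (x̄ - mu_0):
  S^{-1} · (x̄ - mu_0) = (-0.42, 3.66),
  (x̄ - mu_0)^T · [...] = (0.25)·(-0.42) + (3.25)·(3.66) = 11.79.

Step 5 — scale by n: T² = 4 · 11.79 = 47.16.

T² ≈ 47.16


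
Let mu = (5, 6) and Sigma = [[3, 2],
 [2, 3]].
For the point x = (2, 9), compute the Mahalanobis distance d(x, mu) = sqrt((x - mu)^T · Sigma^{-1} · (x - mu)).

Step 1 — centre the observation: (x - mu) = (-3, 3).

Step 2 — invert Sigma. det(Sigma) = 3·3 - (2)² = 5.
  Sigma^{-1} = (1/det) · [[d, -b], [-b, a]] = [[0.6, -0.4],
 [-0.4, 0.6]].

Step 3 — form the quadratic (x - mu)^T · Sigma^{-1} · (x - mu):
  Sigma^{-1} · (x - mu) = (-3, 3).
  (x - mu)^T · [Sigma^{-1} · (x - mu)] = (-3)·(-3) + (3)·(3) = 18.

Step 4 — take square root: d = √(18) ≈ 4.2426.

d(x, mu) = √(18) ≈ 4.2426


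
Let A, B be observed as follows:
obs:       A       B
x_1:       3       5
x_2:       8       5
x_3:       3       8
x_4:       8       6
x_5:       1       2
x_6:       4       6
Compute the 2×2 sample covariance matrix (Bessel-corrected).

Step 1 — column means:
  mean(A) = (3 + 8 + 3 + 8 + 1 + 4) / 6 = 27/6 = 4.5
  mean(B) = (5 + 5 + 8 + 6 + 2 + 6) / 6 = 32/6 = 5.3333

Step 2 — sample covariance S[i,j] = (1/(n-1)) · Σ_k (x_{k,i} - mean_i) · (x_{k,j} - mean_j), with n-1 = 5.
  S[A,A] = ((-1.5)·(-1.5) + (3.5)·(3.5) + (-1.5)·(-1.5) + (3.5)·(3.5) + (-3.5)·(-3.5) + (-0.5)·(-0.5)) / 5 = 41.5/5 = 8.3
  S[A,B] = ((-1.5)·(-0.3333) + (3.5)·(-0.3333) + (-1.5)·(2.6667) + (3.5)·(0.6667) + (-3.5)·(-3.3333) + (-0.5)·(0.6667)) / 5 = 9/5 = 1.8
  S[B,B] = ((-0.3333)·(-0.3333) + (-0.3333)·(-0.3333) + (2.6667)·(2.6667) + (0.6667)·(0.6667) + (-3.3333)·(-3.3333) + (0.6667)·(0.6667)) / 5 = 19.3333/5 = 3.8667

S is symmetric (S[j,i] = S[i,j]). Assembling:

S = [[8.3, 1.8],
 [1.8, 3.8667]]


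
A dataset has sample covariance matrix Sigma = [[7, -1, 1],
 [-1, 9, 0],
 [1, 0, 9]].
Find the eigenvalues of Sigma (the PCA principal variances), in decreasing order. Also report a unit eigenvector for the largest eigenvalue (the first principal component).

Step 1 — characteristic polynomial p(λ) = det(λI - Sigma) = λ³ - tr·λ² + c_1·λ - det, where tr = trace, c_1 = sum of the principal 2×2 minors, det = det(Sigma):
  tr = 7 + 9 + 9 = 25,
  c_1 = (7·9 - (-1)²) + (7·9 - (1)²) + (9·9 - (0)²) = 62 + 62 + 81 = 205,
  det = 7·(9·9 - (0)²) - (-1)·((-1)·9 - (0)·(1)) + (1)·((-1)·(0) - 9·(1)) = 7·(81) - (-1)·(-9) + (1)·(-9) = 549.
  So p(λ) = λ³ - 25λ² + 205λ - 549.
Step 2 — look for an integer root (rational root theorem: any rational root is an integer divisor of 549). Testing λ = 9:
  p(9) = 729 - 2025 + 1845 - 549 = 0  ✓
  Dividing out (λ - 9): p(λ) = (λ - 9)(λ² - 16λ + 61).
Step 3 — remaining eigenvalues from the quadratic λ² - 16λ + 61 = 0:
  Δ = 16² - 4·61 = 256 - 244 = 12,  λ = (16 ± √12)/2 = (16 ± 3.4641)/2 ≈ 9.7321 or 6.2679.
  Sorted: λ_1 = 9.7321,  λ_2 = 9,  λ_3 = 6.2679  (check: sum = 25 = tr ✓).

Step 4 — unit eigenvector for λ_1 ≈ 9.7321: v spans the null space of (Sigma - λ_1 I), whose rows are
  r_1 = (-2.7321, -1, 1),  r_2 = (-1, -0.7321, 0),  r_3 = (1, 0, -0.7321).
  v is orthogonal to every row, so take v ∝ r_1 × r_2 = ((-1)·(0) - (1)·(-0.7321), (1)·(-1) - (-2.7321)·(0), (-2.7321)·(-0.7321) - (-1)·(-1)) ≈ (0.7321, -1, 1).
  Let u = (0.7321, -1, 1).
  ||u|| = √((0.7321)² + (-1)² + (1)²) = √(2.5359) ≈ 1.5925,  v_1 = u/||u|| ≈ (0.4597, -0.628, 0.628) (||v_1|| = 1).

λ_1 = 9.7321,  λ_2 = 9,  λ_3 = 6.2679;  v_1 ≈ (0.4597, -0.628, 0.628)


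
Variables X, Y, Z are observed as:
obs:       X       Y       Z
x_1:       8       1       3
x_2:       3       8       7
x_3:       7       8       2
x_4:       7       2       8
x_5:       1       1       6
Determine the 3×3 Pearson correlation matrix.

Step 1 — column means:
  mean(X) = (8 + 3 + 7 + 7 + 1) / 5 = 26/5 = 5.2
  mean(Y) = (1 + 8 + 8 + 2 + 1) / 5 = 20/5 = 4
  mean(Z) = (3 + 7 + 2 + 8 + 6) / 5 = 26/5 = 5.2

Step 2 — sample variances and covariances s[i,j] = (1/(n-1)) · Σ_k (x_{k,i} - mean_i) · (x_{k,j} - mean_j), with n-1 = 4:
  s[X,X] = ((2.8)·(2.8) + (-2.2)·(-2.2) + (1.8)·(1.8) + (1.8)·(1.8) + (-4.2)·(-4.2)) / 4 = 36.8/4 = 9.2
  s[X,Y] = ((2.8)·(-3) + (-2.2)·(4) + (1.8)·(4) + (1.8)·(-2) + (-4.2)·(-3)) / 4 = -1/4 = -0.25
  s[X,Z] = ((2.8)·(-2.2) + (-2.2)·(1.8) + (1.8)·(-3.2) + (1.8)·(2.8) + (-4.2)·(0.8)) / 4 = -14.2/4 = -3.55
  s[Y,Y] = ((-3)·(-3) + (4)·(4) + (4)·(4) + (-2)·(-2) + (-3)·(-3)) / 4 = 54/4 = 13.5
  s[Y,Z] = ((-3)·(-2.2) + (4)·(1.8) + (4)·(-3.2) + (-2)·(2.8) + (-3)·(0.8)) / 4 = -7/4 = -1.75
  s[Z,Z] = ((-2.2)·(-2.2) + (1.8)·(1.8) + (-3.2)·(-3.2) + (2.8)·(2.8) + (0.8)·(0.8)) / 4 = 26.8/4 = 6.7
  Sample standard deviations s_i = √(s[i,i]):
  s(X) = √(9.2) = 3.0332
  s(Y) = √(13.5) = 3.6742
  s(Z) = √(6.7) = 2.5884

Step 3 — r_{ij} = s_{ij} / (s_i · s_j):
  r[X,X] = 1 (diagonal).
  r[X,Y] = -0.25 / (3.0332 · 3.6742) = -0.25 / 11.1445 = -0.0224
  r[X,Z] = -3.55 / (3.0332 · 2.5884) = -3.55 / 7.8511 = -0.4522
  r[Y,Y] = 1 (diagonal).
  r[Y,Z] = -1.75 / (3.6742 · 2.5884) = -1.75 / 9.5105 = -0.184
  r[Z,Z] = 1 (diagonal).

R is symmetric with unit diagonal. Assembling:

R = [[1, -0.0224, -0.4522],
 [-0.0224, 1, -0.184],
 [-0.4522, -0.184, 1]]


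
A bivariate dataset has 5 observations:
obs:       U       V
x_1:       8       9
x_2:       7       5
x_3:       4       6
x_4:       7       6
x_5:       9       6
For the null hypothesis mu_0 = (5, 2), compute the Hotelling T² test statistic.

Step 1 — sample mean vector:
  mean(U) = (8 + 7 + 4 + 7 + 9) / 5 = 35/5 = 7
  mean(V) = (9 + 5 + 6 + 6 + 6) / 5 = 32/5 = 6.4
  x̄ = (7, 6.4),  deviation x̄ - mu_0 = (7, 6.4) - (5, 2) = (2, 4.4).

Step 2 — sample covariance matrix, S[i,j] = (1/(n-1)) · Σ_k (x_{k,i} - mean_i) · (x_{k,j} - mean_j), divisor n-1 = 4:
  S[U,U] = ((1)·(1) + (0)·(0) + (-3)·(-3) + (0)·(0) + (2)·(2)) / 4 = 14/4 = 3.5
  S[U,V] = ((1)·(2.6) + (0)·(-1.4) + (-3)·(-0.4) + (0)·(-0.4) + (2)·(-0.4)) / 4 = 3/4 = 0.75
  S[V,V] = ((2.6)·(2.6) + (-1.4)·(-1.4) + (-0.4)·(-0.4) + (-0.4)·(-0.4) + (-0.4)·(-0.4)) / 4 = 9.2/4 = 2.3
  S = [[3.5, 0.75],
 [0.75, 2.3]].

Step 3 — invert S. det(S) = 3.5·2.3 - (0.75)² = 7.4875.
  S^{-1} = (1/det) · [[d, -b], [-b, a]] = [[0.3072, -0.1002],
 [-0.1002, 0.4674]].

Step 4 — quadratic form (x̄ - mu_0)^T · S^{-1} · (x̄ - mu_0):
  S^{-1} · (x̄ - mu_0) = (0.1736, 1.8564),
  (x̄ - mu_0)^T · [...] = (2)·(0.1736) + (4.4)·(1.8564) = 8.5155.

Step 5 — scale by n: T² = 5 · 8.5155 = 42.5776.

T² ≈ 42.5776


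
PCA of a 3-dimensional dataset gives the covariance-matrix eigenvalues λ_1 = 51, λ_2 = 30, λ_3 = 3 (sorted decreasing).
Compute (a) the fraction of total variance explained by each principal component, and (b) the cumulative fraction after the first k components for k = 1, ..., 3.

Step 1 — total variance = trace(Sigma) = Σ λ_i = 51 + 30 + 3 = 84.

Step 2 — fraction explained by component i = λ_i / Σ λ:
  PC1: 51/84 = 0.6071
  PC2: 30/84 = 0.3571
  PC3: 3/84 = 0.0357

Step 3 — cumulative fraction after k components = (λ_1 + ... + λ_k) / Σ λ:
  k = 1: 51/84 = 0.6071
  k = 2: (51 + 30)/84 = 81/84 = 0.9643
  k = 3: (51 + 30 + 3)/84 = 84/84 = 1

Summary (fraction, with percent):

explained: PC1 0.6071 (60.71%), PC2 0.3571 (35.71%), PC3 0.0357 (3.57%);  cumulative: 0.6071, 0.9643, 1


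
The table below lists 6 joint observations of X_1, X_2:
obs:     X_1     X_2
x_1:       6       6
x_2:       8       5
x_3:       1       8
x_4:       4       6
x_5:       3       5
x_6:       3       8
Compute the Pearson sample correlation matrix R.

Step 1 — column means:
  mean(X_1) = (6 + 8 + 1 + 4 + 3 + 3) / 6 = 25/6 = 4.1667
  mean(X_2) = (6 + 5 + 8 + 6 + 5 + 8) / 6 = 38/6 = 6.3333

Step 2 — sample variances and covariances s[i,j] = (1/(n-1)) · Σ_k (x_{k,i} - mean_i) · (x_{k,j} - mean_j), with n-1 = 5:
  s[X_1,X_1] = ((1.8333)·(1.8333) + (3.8333)·(3.8333) + (-3.1667)·(-3.1667) + (-0.1667)·(-0.1667) + (-1.1667)·(-1.1667) + (-1.1667)·(-1.1667)) / 5 = 30.8333/5 = 6.1667
  s[X_1,X_2] = ((1.8333)·(-0.3333) + (3.8333)·(-1.3333) + (-3.1667)·(1.6667) + (-0.1667)·(-0.3333) + (-1.1667)·(-1.3333) + (-1.1667)·(1.6667)) / 5 = -11.3333/5 = -2.2667
  s[X_2,X_2] = ((-0.3333)·(-0.3333) + (-1.3333)·(-1.3333) + (1.6667)·(1.6667) + (-0.3333)·(-0.3333) + (-1.3333)·(-1.3333) + (1.6667)·(1.6667)) / 5 = 9.3333/5 = 1.8667
  Sample standard deviations s_i = √(s[i,i]):
  s(X_1) = √(6.1667) = 2.4833
  s(X_2) = √(1.8667) = 1.3663

Step 3 — r_{ij} = s_{ij} / (s_i · s_j):
  r[X_1,X_1] = 1 (diagonal).
  r[X_1,X_2] = -2.2667 / (2.4833 · 1.3663) = -2.2667 / 3.3928 = -0.6681
  r[X_2,X_2] = 1 (diagonal).

R is symmetric with unit diagonal. Assembling:

R = [[1, -0.6681],
 [-0.6681, 1]]


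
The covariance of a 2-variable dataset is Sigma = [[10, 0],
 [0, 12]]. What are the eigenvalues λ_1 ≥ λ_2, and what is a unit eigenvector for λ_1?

Step 1 — characteristic polynomial of 2×2 Sigma:
  det(Sigma - λI) = λ² - trace · λ + det = 0.
  trace = 10 + 12 = 22, det = 10·12 - (0)² = 120.
Step 2 — discriminant:
  Δ = trace² - 4·det = 484 - 480 = 4.
Step 3 — eigenvalues:
  λ = (trace ± √Δ)/2 = (22 ± 2)/2,
  λ_1 = 12,  λ_2 = 10.

Step 4 — unit eigenvector for λ_1: Sigma is diagonal, so its eigenvectors are the coordinate axes. λ_1 = 12 is the diagonal entry on the second coordinate axis, hence
  v_1 = (0, 1) (||v_1|| = 1).

λ_1 = 12,  λ_2 = 10;  v_1 ≈ (0, 1)


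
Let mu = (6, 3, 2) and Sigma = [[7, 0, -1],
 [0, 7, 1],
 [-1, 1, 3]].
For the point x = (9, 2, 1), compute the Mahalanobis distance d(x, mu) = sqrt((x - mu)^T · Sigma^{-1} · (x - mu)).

Step 1 — centre the observation: (x - mu) = (3, -1, -1).

Step 2 — invert Sigma (cofactor / det for 3×3, or solve directly):
  Sigma^{-1} = [[0.1504, -0.0075, 0.0526],
 [-0.0075, 0.1504, -0.0526],
 [0.0526, -0.0526, 0.3684]].

Step 3 — form the quadratic (x - mu)^T · Sigma^{-1} · (x - mu):
  Sigma^{-1} · (x - mu) = (0.406, -0.1203, -0.1579).
  (x - mu)^T · [Sigma^{-1} · (x - mu)] = (3)·(0.406) + (-1)·(-0.1203) + (-1)·(-0.1579) = 1.4962.

Step 4 — take square root: d = √(1.4962) ≈ 1.2232.

d(x, mu) = √(1.4962) ≈ 1.2232


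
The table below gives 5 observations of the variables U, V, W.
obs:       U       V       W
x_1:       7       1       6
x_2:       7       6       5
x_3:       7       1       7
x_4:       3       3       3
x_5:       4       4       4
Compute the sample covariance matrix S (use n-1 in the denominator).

Step 1 — column means:
  mean(U) = (7 + 7 + 7 + 3 + 4) / 5 = 28/5 = 5.6
  mean(V) = (1 + 6 + 1 + 3 + 4) / 5 = 15/5 = 3
  mean(W) = (6 + 5 + 7 + 3 + 4) / 5 = 25/5 = 5

Step 2 — sample covariance S[i,j] = (1/(n-1)) · Σ_k (x_{k,i} - mean_i) · (x_{k,j} - mean_j), with n-1 = 4.
  S[U,U] = ((1.4)·(1.4) + (1.4)·(1.4) + (1.4)·(1.4) + (-2.6)·(-2.6) + (-1.6)·(-1.6)) / 4 = 15.2/4 = 3.8
  S[U,V] = ((1.4)·(-2) + (1.4)·(3) + (1.4)·(-2) + (-2.6)·(0) + (-1.6)·(1)) / 4 = -3/4 = -0.75
  S[U,W] = ((1.4)·(1) + (1.4)·(0) + (1.4)·(2) + (-2.6)·(-2) + (-1.6)·(-1)) / 4 = 11/4 = 2.75
  S[V,V] = ((-2)·(-2) + (3)·(3) + (-2)·(-2) + (0)·(0) + (1)·(1)) / 4 = 18/4 = 4.5
  S[V,W] = ((-2)·(1) + (3)·(0) + (-2)·(2) + (0)·(-2) + (1)·(-1)) / 4 = -7/4 = -1.75
  S[W,W] = ((1)·(1) + (0)·(0) + (2)·(2) + (-2)·(-2) + (-1)·(-1)) / 4 = 10/4 = 2.5

S is symmetric (S[j,i] = S[i,j]). Assembling:

S = [[3.8, -0.75, 2.75],
 [-0.75, 4.5, -1.75],
 [2.75, -1.75, 2.5]]


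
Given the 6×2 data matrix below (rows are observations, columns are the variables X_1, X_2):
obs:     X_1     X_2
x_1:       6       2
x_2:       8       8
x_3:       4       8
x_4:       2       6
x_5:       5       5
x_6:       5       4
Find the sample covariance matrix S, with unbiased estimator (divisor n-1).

Step 1 — column means:
  mean(X_1) = (6 + 8 + 4 + 2 + 5 + 5) / 6 = 30/6 = 5
  mean(X_2) = (2 + 8 + 8 + 6 + 5 + 4) / 6 = 33/6 = 5.5

Step 2 — sample covariance S[i,j] = (1/(n-1)) · Σ_k (x_{k,i} - mean_i) · (x_{k,j} - mean_j), with n-1 = 5.
  S[X_1,X_1] = ((1)·(1) + (3)·(3) + (-1)·(-1) + (-3)·(-3) + (0)·(0) + (0)·(0)) / 5 = 20/5 = 4
  S[X_1,X_2] = ((1)·(-3.5) + (3)·(2.5) + (-1)·(2.5) + (-3)·(0.5) + (0)·(-0.5) + (0)·(-1.5)) / 5 = 0/5 = 0
  S[X_2,X_2] = ((-3.5)·(-3.5) + (2.5)·(2.5) + (2.5)·(2.5) + (0.5)·(0.5) + (-0.5)·(-0.5) + (-1.5)·(-1.5)) / 5 = 27.5/5 = 5.5

S is symmetric (S[j,i] = S[i,j]). Assembling:

S = [[4, 0],
 [0, 5.5]]


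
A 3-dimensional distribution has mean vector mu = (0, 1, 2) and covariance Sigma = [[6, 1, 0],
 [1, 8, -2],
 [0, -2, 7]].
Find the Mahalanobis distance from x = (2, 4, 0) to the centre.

Step 1 — centre the observation: (x - mu) = (2, 3, -2).

Step 2 — invert Sigma (cofactor / det for 3×3, or solve directly):
  Sigma^{-1} = [[0.1705, -0.023, -0.0066],
 [-0.023, 0.1377, 0.0393],
 [-0.0066, 0.0393, 0.1541]].

Step 3 — form the quadratic (x - mu)^T · Sigma^{-1} · (x - mu):
  Sigma^{-1} · (x - mu) = (0.2852, 0.2885, -0.2033).
  (x - mu)^T · [Sigma^{-1} · (x - mu)] = (2)·(0.2852) + (3)·(0.2885) + (-2)·(-0.2033) = 1.8426.

Step 4 — take square root: d = √(1.8426) ≈ 1.3574.

d(x, mu) = √(1.8426) ≈ 1.3574


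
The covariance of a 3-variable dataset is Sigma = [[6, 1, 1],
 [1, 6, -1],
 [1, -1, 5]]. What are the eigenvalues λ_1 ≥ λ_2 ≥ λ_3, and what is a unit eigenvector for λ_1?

Step 1 — characteristic polynomial p(λ) = det(λI - Sigma) = λ³ - tr·λ² + c_1·λ - det, where tr = trace, c_1 = sum of the principal 2×2 minors, det = det(Sigma):
  tr = 6 + 6 + 5 = 17,
  c_1 = (6·6 - (1)²) + (6·5 - (1)²) + (6·5 - (-1)²) = 35 + 29 + 29 = 93,
  det = 6·(6·5 - (-1)²) - (1)·((1)·5 - (-1)·(1)) + (1)·((1)·(-1) - 6·(1)) = 6·(29) - (1)·(6) + (1)·(-7) = 161.
  So p(λ) = λ³ - 17λ² + 93λ - 161.
Step 2 — look for an integer root (rational root theorem: any rational root is an integer divisor of 161). Testing λ = 7:
  p(7) = 343 - 833 + 651 - 161 = 0  ✓
  Dividing out (λ - 7): p(λ) = (λ - 7)(λ² - 10λ + 23).
Step 3 — remaining eigenvalues from the quadratic λ² - 10λ + 23 = 0:
  Δ = 10² - 4·23 = 100 - 92 = 8,  λ = (10 ± √8)/2 = (10 ± 2.8284)/2 ≈ 6.4142 or 3.5858.
  Sorted: λ_1 = 7,  λ_2 = 6.4142,  λ_3 = 3.5858  (check: sum = 17 = tr ✓).

Step 4 — unit eigenvector for λ_1 = 7: v spans the null space of (Sigma - λ_1 I), whose rows are
  r_1 = (-1, 1, 1),  r_2 = (1, -1, -1),  r_3 = (1, -1, -2).
  v is orthogonal to every row, so take v ∝ r_1 × r_3 = ((1)·(-2) - (1)·(-1), (1)·(1) - (-1)·(-2), (-1)·(-1) - (1)·(1)) = (-1, -1, 0).
  Rescale (multiply by -1 so the first nonzero entry is positive): u = (1, 1, 0).
  ||u|| = √((1)² + (1)² + (0)²) = √(2) ≈ 1.4142,  v_1 = u/||u|| ≈ (0.7071, 0.7071, 0) (||v_1|| = 1).

λ_1 = 7,  λ_2 = 6.4142,  λ_3 = 3.5858;  v_1 ≈ (0.7071, 0.7071, 0)


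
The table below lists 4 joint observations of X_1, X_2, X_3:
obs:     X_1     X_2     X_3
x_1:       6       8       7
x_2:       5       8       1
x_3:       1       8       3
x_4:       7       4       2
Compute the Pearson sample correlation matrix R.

Step 1 — column means:
  mean(X_1) = (6 + 5 + 1 + 7) / 4 = 19/4 = 4.75
  mean(X_2) = (8 + 8 + 8 + 4) / 4 = 28/4 = 7
  mean(X_3) = (7 + 1 + 3 + 2) / 4 = 13/4 = 3.25

Step 2 — sample variances and covariances s[i,j] = (1/(n-1)) · Σ_k (x_{k,i} - mean_i) · (x_{k,j} - mean_j), with n-1 = 3:
  s[X_1,X_1] = ((1.25)·(1.25) + (0.25)·(0.25) + (-3.75)·(-3.75) + (2.25)·(2.25)) / 3 = 20.75/3 = 6.9167
  s[X_1,X_2] = ((1.25)·(1) + (0.25)·(1) + (-3.75)·(1) + (2.25)·(-3)) / 3 = -9/3 = -3
  s[X_1,X_3] = ((1.25)·(3.75) + (0.25)·(-2.25) + (-3.75)·(-0.25) + (2.25)·(-1.25)) / 3 = 2.25/3 = 0.75
  s[X_2,X_2] = ((1)·(1) + (1)·(1) + (1)·(1) + (-3)·(-3)) / 3 = 12/3 = 4
  s[X_2,X_3] = ((1)·(3.75) + (1)·(-2.25) + (1)·(-0.25) + (-3)·(-1.25)) / 3 = 5/3 = 1.6667
  s[X_3,X_3] = ((3.75)·(3.75) + (-2.25)·(-2.25) + (-0.25)·(-0.25) + (-1.25)·(-1.25)) / 3 = 20.75/3 = 6.9167
  Sample standard deviations s_i = √(s[i,i]):
  s(X_1) = √(6.9167) = 2.63
  s(X_2) = √(4) = 2
  s(X_3) = √(6.9167) = 2.63

Step 3 — r_{ij} = s_{ij} / (s_i · s_j):
  r[X_1,X_1] = 1 (diagonal).
  r[X_1,X_2] = -3 / (2.63 · 2) = -3 / 5.2599 = -0.5704
  r[X_1,X_3] = 0.75 / (2.63 · 2.63) = 0.75 / 6.9167 = 0.1084
  r[X_2,X_2] = 1 (diagonal).
  r[X_2,X_3] = 1.6667 / (2 · 2.63) = 1.6667 / 5.2599 = 0.3169
  r[X_3,X_3] = 1 (diagonal).

R is symmetric with unit diagonal. Assembling:

R = [[1, -0.5704, 0.1084],
 [-0.5704, 1, 0.3169],
 [0.1084, 0.3169, 1]]


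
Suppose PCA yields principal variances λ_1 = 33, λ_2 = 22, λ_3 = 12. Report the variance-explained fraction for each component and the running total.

Step 1 — total variance = trace(Sigma) = Σ λ_i = 33 + 22 + 12 = 67.

Step 2 — fraction explained by component i = λ_i / Σ λ:
  PC1: 33/67 = 0.4925
  PC2: 22/67 = 0.3284
  PC3: 12/67 = 0.1791

Step 3 — cumulative fraction after k components = (λ_1 + ... + λ_k) / Σ λ:
  k = 1: 33/67 = 0.4925
  k = 2: (33 + 22)/67 = 55/67 = 0.8209
  k = 3: (33 + 22 + 12)/67 = 67/67 = 1

Summary (fraction, with percent):

explained: PC1 0.4925 (49.25%), PC2 0.3284 (32.84%), PC3 0.1791 (17.91%);  cumulative: 0.4925, 0.8209, 1


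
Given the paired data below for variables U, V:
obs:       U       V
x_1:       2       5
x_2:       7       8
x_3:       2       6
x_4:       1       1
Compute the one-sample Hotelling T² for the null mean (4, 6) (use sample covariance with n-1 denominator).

Step 1 — sample mean vector:
  mean(U) = (2 + 7 + 2 + 1) / 4 = 12/4 = 3
  mean(V) = (5 + 8 + 6 + 1) / 4 = 20/4 = 5
  x̄ = (3, 5),  deviation x̄ - mu_0 = (3, 5) - (4, 6) = (-1, -1).

Step 2 — sample covariance matrix, S[i,j] = (1/(n-1)) · Σ_k (x_{k,i} - mean_i) · (x_{k,j} - mean_j), divisor n-1 = 3:
  S[U,U] = ((-1)·(-1) + (4)·(4) + (-1)·(-1) + (-2)·(-2)) / 3 = 22/3 = 7.3333
  S[U,V] = ((-1)·(0) + (4)·(3) + (-1)·(1) + (-2)·(-4)) / 3 = 19/3 = 6.3333
  S[V,V] = ((0)·(0) + (3)·(3) + (1)·(1) + (-4)·(-4)) / 3 = 26/3 = 8.6667
  S = [[7.3333, 6.3333],
 [6.3333, 8.6667]].

Step 3 — invert S. det(S) = 7.3333·8.6667 - (6.3333)² = 23.4444.
  S^{-1} = (1/det) · [[d, -b], [-b, a]] = [[0.3697, -0.2701],
 [-0.2701, 0.3128]].

Step 4 — quadratic form (x̄ - mu_0)^T · S^{-1} · (x̄ - mu_0):
  S^{-1} · (x̄ - mu_0) = (-0.0995, -0.0427),
  (x̄ - mu_0)^T · [...] = (-1)·(-0.0995) + (-1)·(-0.0427) = 0.1422.

Step 5 — scale by n: T² = 4 · 0.1422 = 0.5687.

T² ≈ 0.5687


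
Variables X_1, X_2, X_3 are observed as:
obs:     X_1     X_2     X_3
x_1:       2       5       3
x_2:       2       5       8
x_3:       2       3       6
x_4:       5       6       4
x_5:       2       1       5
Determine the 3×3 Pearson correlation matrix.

Step 1 — column means:
  mean(X_1) = (2 + 2 + 2 + 5 + 2) / 5 = 13/5 = 2.6
  mean(X_2) = (5 + 5 + 3 + 6 + 1) / 5 = 20/5 = 4
  mean(X_3) = (3 + 8 + 6 + 4 + 5) / 5 = 26/5 = 5.2

Step 2 — sample variances and covariances s[i,j] = (1/(n-1)) · Σ_k (x_{k,i} - mean_i) · (x_{k,j} - mean_j), with n-1 = 4:
  s[X_1,X_1] = ((-0.6)·(-0.6) + (-0.6)·(-0.6) + (-0.6)·(-0.6) + (2.4)·(2.4) + (-0.6)·(-0.6)) / 4 = 7.2/4 = 1.8
  s[X_1,X_2] = ((-0.6)·(1) + (-0.6)·(1) + (-0.6)·(-1) + (2.4)·(2) + (-0.6)·(-3)) / 4 = 6/4 = 1.5
  s[X_1,X_3] = ((-0.6)·(-2.2) + (-0.6)·(2.8) + (-0.6)·(0.8) + (2.4)·(-1.2) + (-0.6)·(-0.2)) / 4 = -3.6/4 = -0.9
  s[X_2,X_2] = ((1)·(1) + (1)·(1) + (-1)·(-1) + (2)·(2) + (-3)·(-3)) / 4 = 16/4 = 4
  s[X_2,X_3] = ((1)·(-2.2) + (1)·(2.8) + (-1)·(0.8) + (2)·(-1.2) + (-3)·(-0.2)) / 4 = -2/4 = -0.5
  s[X_3,X_3] = ((-2.2)·(-2.2) + (2.8)·(2.8) + (0.8)·(0.8) + (-1.2)·(-1.2) + (-0.2)·(-0.2)) / 4 = 14.8/4 = 3.7
  Sample standard deviations s_i = √(s[i,i]):
  s(X_1) = √(1.8) = 1.3416
  s(X_2) = √(4) = 2
  s(X_3) = √(3.7) = 1.9235

Step 3 — r_{ij} = s_{ij} / (s_i · s_j):
  r[X_1,X_1] = 1 (diagonal).
  r[X_1,X_2] = 1.5 / (1.3416 · 2) = 1.5 / 2.6833 = 0.559
  r[X_1,X_3] = -0.9 / (1.3416 · 1.9235) = -0.9 / 2.5807 = -0.3487
  r[X_2,X_2] = 1 (diagonal).
  r[X_2,X_3] = -0.5 / (2 · 1.9235) = -0.5 / 3.8471 = -0.13
  r[X_3,X_3] = 1 (diagonal).

R is symmetric with unit diagonal. Assembling:

R = [[1, 0.559, -0.3487],
 [0.559, 1, -0.13],
 [-0.3487, -0.13, 1]]


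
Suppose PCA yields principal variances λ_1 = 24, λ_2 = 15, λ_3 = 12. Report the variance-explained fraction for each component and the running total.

Step 1 — total variance = trace(Sigma) = Σ λ_i = 24 + 15 + 12 = 51.

Step 2 — fraction explained by component i = λ_i / Σ λ:
  PC1: 24/51 = 0.4706
  PC2: 15/51 = 0.2941
  PC3: 12/51 = 0.2353

Step 3 — cumulative fraction after k components = (λ_1 + ... + λ_k) / Σ λ:
  k = 1: 24/51 = 0.4706
  k = 2: (24 + 15)/51 = 39/51 = 0.7647
  k = 3: (24 + 15 + 12)/51 = 51/51 = 1

Summary (fraction, with percent):

explained: PC1 0.4706 (47.06%), PC2 0.2941 (29.41%), PC3 0.2353 (23.53%);  cumulative: 0.4706, 0.7647, 1


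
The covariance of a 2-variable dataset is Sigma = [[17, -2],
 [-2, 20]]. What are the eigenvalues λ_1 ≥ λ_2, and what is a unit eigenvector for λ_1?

Step 1 — characteristic polynomial of 2×2 Sigma:
  det(Sigma - λI) = λ² - trace · λ + det = 0.
  trace = 17 + 20 = 37, det = 17·20 - (-2)² = 336.
Step 2 — discriminant:
  Δ = trace² - 4·det = 1369 - 1344 = 25.
Step 3 — eigenvalues:
  λ = (trace ± √Δ)/2 = (37 ± 5)/2,
  λ_1 = 21,  λ_2 = 16.

Step 4 — unit eigenvector for λ_1: solve (Sigma - λ_1 I)v = 0. First row:
  (17 - 21)·v_x + (-2)·v_y = 0, i.e. (-4)·v_x + (-2)·v_y = 0,
  so v ∝ (b, λ_1 - a) = (-2, 4); multiply by -1 so the first entry is positive: u = (2, -4).
  ||u|| = √((2)² + (-4)²) = √(20) ≈ 4.4721,
  v_1 = u/||u|| ≈ (0.4472, -0.8944) (||v_1|| = 1).

λ_1 = 21,  λ_2 = 16;  v_1 ≈ (0.4472, -0.8944)


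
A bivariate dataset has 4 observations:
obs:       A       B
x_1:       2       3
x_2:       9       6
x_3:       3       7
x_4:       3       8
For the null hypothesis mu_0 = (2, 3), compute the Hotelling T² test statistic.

Step 1 — sample mean vector:
  mean(A) = (2 + 9 + 3 + 3) / 4 = 17/4 = 4.25
  mean(B) = (3 + 6 + 7 + 8) / 4 = 24/4 = 6
  x̄ = (4.25, 6),  deviation x̄ - mu_0 = (4.25, 6) - (2, 3) = (2.25, 3).

Step 2 — sample covariance matrix, S[i,j] = (1/(n-1)) · Σ_k (x_{k,i} - mean_i) · (x_{k,j} - mean_j), divisor n-1 = 3:
  S[A,A] = ((-2.25)·(-2.25) + (4.75)·(4.75) + (-1.25)·(-1.25) + (-1.25)·(-1.25)) / 3 = 30.75/3 = 10.25
  S[A,B] = ((-2.25)·(-3) + (4.75)·(0) + (-1.25)·(1) + (-1.25)·(2)) / 3 = 3/3 = 1
  S[B,B] = ((-3)·(-3) + (0)·(0) + (1)·(1) + (2)·(2)) / 3 = 14/3 = 4.6667
  S = [[10.25, 1],
 [1, 4.6667]].

Step 3 — invert S. det(S) = 10.25·4.6667 - (1)² = 46.8333.
  S^{-1} = (1/det) · [[d, -b], [-b, a]] = [[0.0996, -0.0214],
 [-0.0214, 0.2189]].

Step 4 — quadratic form (x̄ - mu_0)^T · S^{-1} · (x̄ - mu_0):
  S^{-1} · (x̄ - mu_0) = (0.1601, 0.6085),
  (x̄ - mu_0)^T · [...] = (2.25)·(0.1601) + (3)·(0.6085) = 2.1859.

Step 5 — scale by n: T² = 4 · 2.1859 = 8.7438.

T² ≈ 8.7438


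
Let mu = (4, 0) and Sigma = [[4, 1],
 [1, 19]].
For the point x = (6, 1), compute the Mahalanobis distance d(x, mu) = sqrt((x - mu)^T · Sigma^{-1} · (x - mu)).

Step 1 — centre the observation: (x - mu) = (2, 1).

Step 2 — invert Sigma. det(Sigma) = 4·19 - (1)² = 75.
  Sigma^{-1} = (1/det) · [[d, -b], [-b, a]] = [[0.2533, -0.0133],
 [-0.0133, 0.0533]].

Step 3 — form the quadratic (x - mu)^T · Sigma^{-1} · (x - mu):
  Sigma^{-1} · (x - mu) = (0.4933, 0.0267).
  (x - mu)^T · [Sigma^{-1} · (x - mu)] = (2)·(0.4933) + (1)·(0.0267) = 1.0133.

Step 4 — take square root: d = √(1.0133) ≈ 1.0066.

d(x, mu) = √(1.0133) ≈ 1.0066


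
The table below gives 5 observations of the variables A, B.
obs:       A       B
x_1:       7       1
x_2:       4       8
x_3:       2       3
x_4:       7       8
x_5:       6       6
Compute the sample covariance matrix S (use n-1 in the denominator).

Step 1 — column means:
  mean(A) = (7 + 4 + 2 + 7 + 6) / 5 = 26/5 = 5.2
  mean(B) = (1 + 8 + 3 + 8 + 6) / 5 = 26/5 = 5.2

Step 2 — sample covariance S[i,j] = (1/(n-1)) · Σ_k (x_{k,i} - mean_i) · (x_{k,j} - mean_j), with n-1 = 4.
  S[A,A] = ((1.8)·(1.8) + (-1.2)·(-1.2) + (-3.2)·(-3.2) + (1.8)·(1.8) + (0.8)·(0.8)) / 4 = 18.8/4 = 4.7
  S[A,B] = ((1.8)·(-4.2) + (-1.2)·(2.8) + (-3.2)·(-2.2) + (1.8)·(2.8) + (0.8)·(0.8)) / 4 = 1.8/4 = 0.45
  S[B,B] = ((-4.2)·(-4.2) + (2.8)·(2.8) + (-2.2)·(-2.2) + (2.8)·(2.8) + (0.8)·(0.8)) / 4 = 38.8/4 = 9.7

S is symmetric (S[j,i] = S[i,j]). Assembling:

S = [[4.7, 0.45],
 [0.45, 9.7]]


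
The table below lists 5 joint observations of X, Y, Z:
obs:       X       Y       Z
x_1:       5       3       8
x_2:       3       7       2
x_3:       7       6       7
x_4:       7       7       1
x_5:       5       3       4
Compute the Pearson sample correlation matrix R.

Step 1 — column means:
  mean(X) = (5 + 3 + 7 + 7 + 5) / 5 = 27/5 = 5.4
  mean(Y) = (3 + 7 + 6 + 7 + 3) / 5 = 26/5 = 5.2
  mean(Z) = (8 + 2 + 7 + 1 + 4) / 5 = 22/5 = 4.4

Step 2 — sample variances and covariances s[i,j] = (1/(n-1)) · Σ_k (x_{k,i} - mean_i) · (x_{k,j} - mean_j), with n-1 = 4:
  s[X,X] = ((-0.4)·(-0.4) + (-2.4)·(-2.4) + (1.6)·(1.6) + (1.6)·(1.6) + (-0.4)·(-0.4)) / 4 = 11.2/4 = 2.8
  s[X,Y] = ((-0.4)·(-2.2) + (-2.4)·(1.8) + (1.6)·(0.8) + (1.6)·(1.8) + (-0.4)·(-2.2)) / 4 = 1.6/4 = 0.4
  s[X,Z] = ((-0.4)·(3.6) + (-2.4)·(-2.4) + (1.6)·(2.6) + (1.6)·(-3.4) + (-0.4)·(-0.4)) / 4 = 3.2/4 = 0.8
  s[Y,Y] = ((-2.2)·(-2.2) + (1.8)·(1.8) + (0.8)·(0.8) + (1.8)·(1.8) + (-2.2)·(-2.2)) / 4 = 16.8/4 = 4.2
  s[Y,Z] = ((-2.2)·(3.6) + (1.8)·(-2.4) + (0.8)·(2.6) + (1.8)·(-3.4) + (-2.2)·(-0.4)) / 4 = -15.4/4 = -3.85
  s[Z,Z] = ((3.6)·(3.6) + (-2.4)·(-2.4) + (2.6)·(2.6) + (-3.4)·(-3.4) + (-0.4)·(-0.4)) / 4 = 37.2/4 = 9.3
  Sample standard deviations s_i = √(s[i,i]):
  s(X) = √(2.8) = 1.6733
  s(Y) = √(4.2) = 2.0494
  s(Z) = √(9.3) = 3.0496

Step 3 — r_{ij} = s_{ij} / (s_i · s_j):
  r[X,X] = 1 (diagonal).
  r[X,Y] = 0.4 / (1.6733 · 2.0494) = 0.4 / 3.4293 = 0.1166
  r[X,Z] = 0.8 / (1.6733 · 3.0496) = 0.8 / 5.1029 = 0.1568
  r[Y,Y] = 1 (diagonal).
  r[Y,Z] = -3.85 / (2.0494 · 3.0496) = -3.85 / 6.2498 = -0.616
  r[Z,Z] = 1 (diagonal).

R is symmetric with unit diagonal. Assembling:

R = [[1, 0.1166, 0.1568],
 [0.1166, 1, -0.616],
 [0.1568, -0.616, 1]]


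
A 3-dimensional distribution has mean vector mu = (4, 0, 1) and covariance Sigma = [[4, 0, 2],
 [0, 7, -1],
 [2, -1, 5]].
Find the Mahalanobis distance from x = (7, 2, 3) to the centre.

Step 1 — centre the observation: (x - mu) = (3, 2, 2).

Step 2 — invert Sigma (cofactor / det for 3×3, or solve directly):
  Sigma^{-1} = [[0.3148, -0.0185, -0.1296],
 [-0.0185, 0.1481, 0.037],
 [-0.1296, 0.037, 0.2593]].

Step 3 — form the quadratic (x - mu)^T · Sigma^{-1} · (x - mu):
  Sigma^{-1} · (x - mu) = (0.6481, 0.3148, 0.2037).
  (x - mu)^T · [Sigma^{-1} · (x - mu)] = (3)·(0.6481) + (2)·(0.3148) + (2)·(0.2037) = 2.9815.

Step 4 — take square root: d = √(2.9815) ≈ 1.7267.

d(x, mu) = √(2.9815) ≈ 1.7267


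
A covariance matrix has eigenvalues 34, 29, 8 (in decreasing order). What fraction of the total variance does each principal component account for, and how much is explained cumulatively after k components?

Step 1 — total variance = trace(Sigma) = Σ λ_i = 34 + 29 + 8 = 71.

Step 2 — fraction explained by component i = λ_i / Σ λ:
  PC1: 34/71 = 0.4789
  PC2: 29/71 = 0.4085
  PC3: 8/71 = 0.1127

Step 3 — cumulative fraction after k components = (λ_1 + ... + λ_k) / Σ λ:
  k = 1: 34/71 = 0.4789
  k = 2: (34 + 29)/71 = 63/71 = 0.8873
  k = 3: (34 + 29 + 8)/71 = 71/71 = 1

Summary (fraction, with percent):

explained: PC1 0.4789 (47.89%), PC2 0.4085 (40.85%), PC3 0.1127 (11.27%);  cumulative: 0.4789, 0.8873, 1


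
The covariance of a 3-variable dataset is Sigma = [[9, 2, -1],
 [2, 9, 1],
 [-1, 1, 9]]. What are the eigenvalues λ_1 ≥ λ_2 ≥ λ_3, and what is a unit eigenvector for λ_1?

Step 1 — characteristic polynomial p(λ) = det(λI - Sigma) = λ³ - tr·λ² + c_1·λ - det, where tr = trace, c_1 = sum of the principal 2×2 minors, det = det(Sigma):
  tr = 9 + 9 + 9 = 27,
  c_1 = (9·9 - (2)²) + (9·9 - (-1)²) + (9·9 - (1)²) = 77 + 80 + 80 = 237,
  det = 9·(9·9 - (1)²) - (2)·((2)·9 - (1)·(-1)) + (-1)·((2)·(1) - 9·(-1)) = 9·(80) - (2)·(19) + (-1)·(11) = 671.
  So p(λ) = λ³ - 27λ² + 237λ - 671.
Step 2 — look for an integer root (rational root theorem: any rational root is an integer divisor of 671). Testing λ = 11:
  p(11) = 1331 - 3267 + 2607 - 671 = 0  ✓
  Dividing out (λ - 11): p(λ) = (λ - 11)(λ² - 16λ + 61).
Step 3 — remaining eigenvalues from the quadratic λ² - 16λ + 61 = 0:
  Δ = 16² - 4·61 = 256 - 244 = 12,  λ = (16 ± √12)/2 = (16 ± 3.4641)/2 ≈ 9.7321 or 6.2679.
  Sorted: λ_1 = 11,  λ_2 = 9.7321,  λ_3 = 6.2679  (check: sum = 27 = tr ✓).

Step 4 — unit eigenvector for λ_1 = 11: v spans the null space of (Sigma - λ_1 I), whose rows are
  r_1 = (-2, 2, -1),  r_2 = (2, -2, 1),  r_3 = (-1, 1, -2).
  v is orthogonal to every row, so take v ∝ r_1 × r_3 = ((2)·(-2) - (-1)·(1), (-1)·(-1) - (-2)·(-2), (-2)·(1) - (2)·(-1)) = (-3, -3, 0).
  Rescale (divide by 3; multiply by -1 so the first nonzero entry is positive): u = (1, 1, 0).
  ||u|| = √((1)² + (1)² + (0)²) = √(2) ≈ 1.4142,  v_1 = u/||u|| ≈ (0.7071, 0.7071, 0) (||v_1|| = 1).

λ_1 = 11,  λ_2 = 9.7321,  λ_3 = 6.2679;  v_1 ≈ (0.7071, 0.7071, 0)
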